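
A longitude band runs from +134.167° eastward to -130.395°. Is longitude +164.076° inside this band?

Yes

Band width going east from +134.167° to -130.395°: ((-130.395 − 134.167) mod 360) = 95.438°.
Offset of +164.076° east of the west edge: ((164.076 − 134.167) mod 360) = 29.909°.
29.909° ≤ 95.438° ⇒ inside.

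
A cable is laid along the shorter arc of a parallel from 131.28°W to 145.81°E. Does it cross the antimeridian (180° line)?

Naïve |145.81 − -131.28| = 277.09° > 180°, so the shorter arc goes the other way round — across 180°.
Signed shortest Δλ = ((145.81 − -131.28 + 180) mod 360) − 180 = -82.91°.
Going west by 82.91° from -131.28° passes through 180° before reaching +145.81°.

Yes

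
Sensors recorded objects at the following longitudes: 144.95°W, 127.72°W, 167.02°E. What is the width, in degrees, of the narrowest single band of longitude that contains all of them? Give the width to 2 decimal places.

65.26°

Sort the longitudes: -144.95°, -127.72°, +167.02°.
Eastward gaps between consecutive values (wrapping around): 17.23°, 294.74°, 48.03°.
Largest gap = 294.74° ⇒ minimal covering band is its complement: 360° − 294.74° = 65.26°.
Band runs from +167.02° eastward to -127.72°, crossing the antimeridian.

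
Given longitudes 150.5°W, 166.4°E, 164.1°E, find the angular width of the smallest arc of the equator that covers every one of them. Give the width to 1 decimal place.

Sort the longitudes: -150.5°, +164.1°, +166.4°.
Eastward gaps between consecutive values (wrapping around): 314.6°, 2.3°, 43.1°.
Largest gap = 314.6° ⇒ minimal covering band is its complement: 360° − 314.6° = 45.4°.
Band runs from +164.1° eastward to -150.5°, crossing the antimeridian.

45.4°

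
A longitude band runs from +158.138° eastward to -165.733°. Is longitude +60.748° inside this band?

Band width going east from +158.138° to -165.733°: ((-165.733 − 158.138) mod 360) = 36.129°.
Offset of +60.748° east of the west edge: ((60.748 − 158.138) mod 360) = 262.610°.
262.610° > 36.129° ⇒ outside.

No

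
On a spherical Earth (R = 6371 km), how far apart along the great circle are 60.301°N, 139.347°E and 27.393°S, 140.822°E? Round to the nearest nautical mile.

5266 nmi

Δλ = 140.822 − 139.347 = 1.475°.
Δφ = -27.393 − 60.301 = -87.694°.
a = sin²(Δφ/2) + cos φ₁ · cos φ₂ · sin²(Δλ/2) = 0.479955.
c = 2·atan2(√a, √(1−a)) = 1.53069 rad → d = 6371·c ≈ 9752.06 km ≈ 5265.69 nmi.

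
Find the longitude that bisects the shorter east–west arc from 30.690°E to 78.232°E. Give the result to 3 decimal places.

Signed shortest Δλ from +30.690° to +78.232° is +47.542°.
Midpoint longitude = +30.690° + (+47.542°)/2 = +30.690° + 23.771° = +54.461°.

54.461°E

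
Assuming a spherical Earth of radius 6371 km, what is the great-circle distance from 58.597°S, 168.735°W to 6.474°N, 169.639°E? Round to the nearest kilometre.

7489 km

Δλ = 169.639 − -168.735 = 338.374°; wrapped into (−180°, 180°]: -21.626°.
Δφ = 6.474 − -58.597 = 65.071°.
a = sin²(Δφ/2) + cos φ₁ · cos φ₂ · sin²(Δλ/2) = 0.307474.
c = 2·atan2(√a, √(1−a)) = 1.17553 rad → d = 6371·c ≈ 7489.32 km.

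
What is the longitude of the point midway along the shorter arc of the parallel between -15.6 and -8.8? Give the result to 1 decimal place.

-12.2°

Signed shortest Δλ from -15.6° to -8.8° is +6.8°.
Midpoint longitude = -15.6° + (+6.8°)/2 = -15.6° + 3.4° = -12.2°.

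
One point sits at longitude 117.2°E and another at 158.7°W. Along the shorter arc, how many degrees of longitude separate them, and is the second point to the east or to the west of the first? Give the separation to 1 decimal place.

Raw difference: -158.7 − 117.2 = -275.9°.
Normalise into (−180°, 180°]: -275.9° + 360° = 84.1°.
Positive ⇒ the second point lies to the east; separation 84.1°.

84.1° east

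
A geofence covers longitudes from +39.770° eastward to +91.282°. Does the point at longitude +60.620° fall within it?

Band width going east from +39.770° to +91.282°: ((91.282 − 39.770) mod 360) = 51.512°.
Offset of +60.620° east of the west edge: ((60.620 − 39.770) mod 360) = 20.850°.
20.850° ≤ 51.512° ⇒ inside.

Yes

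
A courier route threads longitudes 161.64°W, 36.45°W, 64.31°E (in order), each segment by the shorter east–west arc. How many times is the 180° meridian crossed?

Leg 1: -161.64° → -36.45°, shortest Δλ = 125.19° (east) — does not cross 180°.
Leg 2: -36.45° → +64.31°, shortest Δλ = 100.76° (east) — does not cross 180°.
Total crossings: 0.

0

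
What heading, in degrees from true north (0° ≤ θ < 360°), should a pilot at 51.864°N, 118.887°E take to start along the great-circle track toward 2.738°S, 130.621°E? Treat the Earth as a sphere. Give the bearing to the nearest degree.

Δλ = 130.621 − 118.887 = 11.734°.
θ = atan2( sin Δλ · cos φ₂ , cos φ₁ · sin φ₂ − sin φ₁ · cos φ₂ · cos Δλ )
  = atan2(0.20314, -0.79873) = 165.731° → normalised to [0°, 360°): 165.731°.

166°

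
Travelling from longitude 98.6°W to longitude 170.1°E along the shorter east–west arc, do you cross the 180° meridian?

Yes

Naïve |170.1 − -98.6| = 268.7° > 180°, so the shorter arc goes the other way round — across 180°.
Signed shortest Δλ = ((170.1 − -98.6 + 180) mod 360) − 180 = -91.3°.
Going west by 91.3° from -98.6° passes through 180° before reaching +170.1°.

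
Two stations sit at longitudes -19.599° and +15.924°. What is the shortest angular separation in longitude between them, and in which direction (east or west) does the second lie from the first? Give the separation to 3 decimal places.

Raw difference: 15.924 − -19.599 = 35.523°.
Normalise into (−180°, 180°]: 35.523° stays 35.523°.
Positive ⇒ the second point lies to the east; separation 35.523°.

35.523° east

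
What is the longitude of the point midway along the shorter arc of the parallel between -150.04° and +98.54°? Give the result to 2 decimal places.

Signed shortest Δλ from -150.04° to +98.54° is -111.42°.
Midpoint longitude = -150.04° + (-111.42°)/2 = -150.04° − 55.71° = -205.75°.
Normalise into (−180°, 180°]: +154.25°.
(The naïve average (-150.04 + +98.54)/2 = -25.75° is on the wrong side of the globe.)

+154.25°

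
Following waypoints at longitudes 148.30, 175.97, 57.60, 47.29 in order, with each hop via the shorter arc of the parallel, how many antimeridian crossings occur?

0

Leg 1: +148.30° → +175.97°, shortest Δλ = 27.67° (east) — does not cross 180°.
Leg 2: +175.97° → +57.60°, shortest Δλ = -118.37° (west) — does not cross 180°.
Leg 3: +57.60° → +47.29°, shortest Δλ = -10.31° (west) — does not cross 180°.
Total crossings: 0.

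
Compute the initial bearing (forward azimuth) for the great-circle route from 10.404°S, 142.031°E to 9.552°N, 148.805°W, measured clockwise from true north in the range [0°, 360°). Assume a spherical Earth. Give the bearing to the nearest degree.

76°

Δλ = -148.805 − 142.031 = -290.836°; wrapped into (−180°, 180°]: 69.164°.
θ = atan2( sin Δλ · cos φ₂ , cos φ₁ · sin φ₂ − sin φ₁ · cos φ₂ · cos Δλ )
  = atan2(0.92164, 0.22656) = 76.189° → normalised to [0°, 360°): 76.189°.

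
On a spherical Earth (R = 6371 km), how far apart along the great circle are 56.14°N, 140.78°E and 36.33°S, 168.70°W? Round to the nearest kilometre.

11333 km

Δλ = -168.70 − 140.78 = -309.48°; wrapped into (−180°, 180°]: 50.52°.
Δφ = -36.33 − 56.14 = -92.47°.
a = sin²(Δφ/2) + cos φ₁ · cos φ₂ · sin²(Δλ/2) = 0.603284.
c = 2·atan2(√a, √(1−a)) = 1.77886 rad → d = 6371·c ≈ 11333.13 km.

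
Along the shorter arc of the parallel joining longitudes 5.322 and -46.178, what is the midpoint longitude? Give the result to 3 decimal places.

-20.428°

Signed shortest Δλ from +5.322° to -46.178° is -51.500°.
Midpoint longitude = +5.322° + (-51.500°)/2 = +5.322° − 25.750° = -20.428°.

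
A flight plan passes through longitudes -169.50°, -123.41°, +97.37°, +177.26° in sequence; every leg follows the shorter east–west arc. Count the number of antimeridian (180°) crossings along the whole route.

1

Leg 1: -169.50° → -123.41°, shortest Δλ = 46.09° (east) — does not cross 180°.
Leg 2: -123.41° → +97.37°, shortest Δλ = -139.22° (west) — crosses 180°.
Leg 3: +97.37° → +177.26°, shortest Δλ = 79.89° (east) — does not cross 180°.
Total crossings: 1.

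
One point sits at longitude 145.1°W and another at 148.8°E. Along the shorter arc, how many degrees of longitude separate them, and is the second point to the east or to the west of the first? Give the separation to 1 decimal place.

Raw difference: 148.8 − -145.1 = 293.9°.
Normalise into (−180°, 180°]: 293.9° − 360° = -66.1°.
Negative ⇒ the second point lies to the west; separation 66.1°.

66.1° west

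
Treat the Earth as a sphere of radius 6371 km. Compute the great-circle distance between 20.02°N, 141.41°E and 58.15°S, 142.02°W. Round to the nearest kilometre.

11132 km

Δλ = -142.02 − 141.41 = -283.43°; wrapped into (−180°, 180°]: 76.57°.
Δφ = -58.15 − 20.02 = -78.17°.
a = sin²(Δφ/2) + cos φ₁ · cos φ₂ · sin²(Δλ/2) = 0.587823.
c = 2·atan2(√a, √(1−a)) = 1.74736 rad → d = 6371·c ≈ 11132.42 km.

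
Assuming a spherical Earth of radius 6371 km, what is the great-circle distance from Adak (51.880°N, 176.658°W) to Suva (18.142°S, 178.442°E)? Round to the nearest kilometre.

Δλ = 178.442 − -176.658 = 355.100°; wrapped into (−180°, 180°]: -4.900°.
Δφ = -18.142 − 51.880 = -70.022°.
a = sin²(Δφ/2) + cos φ₁ · cos φ₂ · sin²(Δλ/2) = 0.330242.
c = 2·atan2(√a, √(1−a)) = 1.22439 rad → d = 6371·c ≈ 7800.62 km.

7801 km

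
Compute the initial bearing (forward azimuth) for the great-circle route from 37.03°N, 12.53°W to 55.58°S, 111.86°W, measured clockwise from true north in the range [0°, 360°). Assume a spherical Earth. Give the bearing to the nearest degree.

223°

Δλ = -111.86 − -12.53 = -99.33°.
θ = atan2( sin Δλ · cos φ₂ , cos φ₁ · sin φ₂ − sin φ₁ · cos φ₂ · cos Δλ )
  = atan2(-0.55778, -0.60336) = -137.248° → normalised to [0°, 360°): 222.752°.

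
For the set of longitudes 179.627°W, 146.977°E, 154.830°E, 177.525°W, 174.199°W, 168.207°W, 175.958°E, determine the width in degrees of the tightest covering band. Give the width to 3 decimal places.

44.816°

Sort the longitudes: -179.627°, -177.525°, -174.199°, -168.207°, +146.977°, +154.830°, +175.958°.
Eastward gaps between consecutive values (wrapping around): 2.102°, 3.326°, 5.992°, 315.184°, 7.853°, 21.128°, 4.415°.
Largest gap = 315.184° ⇒ minimal covering band is its complement: 360° − 315.184° = 44.816°.
Band runs from +146.977° eastward to -168.207°, crossing the antimeridian.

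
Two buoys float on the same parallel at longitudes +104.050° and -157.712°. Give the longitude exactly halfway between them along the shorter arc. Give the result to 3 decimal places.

Signed shortest Δλ from +104.050° to -157.712° is +98.238°.
Midpoint longitude = +104.050° + (+98.238°)/2 = +104.050° + 49.119° = +153.169°.
(The naïve average (+104.050 + -157.712)/2 = -26.831° is on the wrong side of the globe.)

+153.169°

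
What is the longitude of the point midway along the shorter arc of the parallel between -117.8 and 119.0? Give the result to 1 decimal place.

-179.4°

Signed shortest Δλ from -117.8° to +119.0° is -123.2°.
Midpoint longitude = -117.8° + (-123.2°)/2 = -117.8° − 61.6° = -179.4°.
(The naïve average (-117.8 + +119.0)/2 = 0.6° is on the wrong side of the globe.)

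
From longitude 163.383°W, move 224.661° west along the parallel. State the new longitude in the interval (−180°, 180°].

Start at -163.383°; shift −224.661° → -388.044°.
-388.044° lies outside (−180°, 180°]; add 360° → -28.044°.

28.044°W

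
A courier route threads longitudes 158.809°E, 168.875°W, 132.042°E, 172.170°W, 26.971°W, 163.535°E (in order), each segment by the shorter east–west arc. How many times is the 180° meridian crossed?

4

Leg 1: +158.809° → -168.875°, shortest Δλ = 32.316° (east) — crosses 180°.
Leg 2: -168.875° → +132.042°, shortest Δλ = -59.083° (west) — crosses 180°.
Leg 3: +132.042° → -172.170°, shortest Δλ = 55.788° (east) — crosses 180°.
Leg 4: -172.170° → -26.971°, shortest Δλ = 145.199° (east) — does not cross 180°.
Leg 5: -26.971° → +163.535°, shortest Δλ = -169.494° (west) — crosses 180°.
Total crossings: 4.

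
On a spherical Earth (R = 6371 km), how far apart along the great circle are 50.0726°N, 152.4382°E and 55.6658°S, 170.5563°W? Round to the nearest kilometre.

Δλ = -170.5563 − 152.4382 = -322.9945°; wrapped into (−180°, 180°]: 37.0055°.
Δφ = -55.6658 − 50.0726 = -105.7384°.
a = sin²(Δφ/2) + cos φ₁ · cos φ₂ · sin²(Δλ/2) = 0.672080.
c = 2·atan2(√a, √(1−a)) = 1.92214 rad → d = 6371·c ≈ 12245.95 km.

12246 km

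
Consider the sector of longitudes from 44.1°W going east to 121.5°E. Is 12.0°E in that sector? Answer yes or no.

Band width going east from -44.1° to +121.5°: ((121.5 − -44.1) mod 360) = 165.6°.
Offset of +12.0° east of the west edge: ((12.0 − -44.1) mod 360) = 56.1°.
56.1° ≤ 165.6° ⇒ inside.

Yes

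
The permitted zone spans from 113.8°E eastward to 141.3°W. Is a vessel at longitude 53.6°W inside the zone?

Band width going east from +113.8° to -141.3°: ((-141.3 − 113.8) mod 360) = 104.9°.
Offset of -53.6° east of the west edge: ((-53.6 − 113.8) mod 360) = 192.6°.
192.6° > 104.9° ⇒ outside.

No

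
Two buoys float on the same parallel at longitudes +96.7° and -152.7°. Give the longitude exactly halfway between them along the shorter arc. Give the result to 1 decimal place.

Signed shortest Δλ from +96.7° to -152.7° is +110.6°.
Midpoint longitude = +96.7° + (+110.6°)/2 = +96.7° + 55.3° = +152.0°.
(The naïve average (+96.7 + -152.7)/2 = -28.0° is on the wrong side of the globe.)

+152.0°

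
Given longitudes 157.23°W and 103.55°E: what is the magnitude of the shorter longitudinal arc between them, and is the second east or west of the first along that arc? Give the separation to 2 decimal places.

99.22° west

Raw difference: 103.55 − -157.23 = 260.78°.
Normalise into (−180°, 180°]: 260.78° − 360° = -99.22°.
Negative ⇒ the second point lies to the west; separation 99.22°.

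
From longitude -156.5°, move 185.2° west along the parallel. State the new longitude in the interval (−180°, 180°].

+18.3°

Start at -156.5°; shift −185.2° → -341.7°.
-341.7° lies outside (−180°, 180°]; add 360° → +18.3°.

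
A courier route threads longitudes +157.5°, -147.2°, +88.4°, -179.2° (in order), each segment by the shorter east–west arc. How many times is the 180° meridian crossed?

Leg 1: +157.5° → -147.2°, shortest Δλ = 55.3° (east) — crosses 180°.
Leg 2: -147.2° → +88.4°, shortest Δλ = -124.4° (west) — crosses 180°.
Leg 3: +88.4° → -179.2°, shortest Δλ = 92.4° (east) — crosses 180°.
Total crossings: 3.

3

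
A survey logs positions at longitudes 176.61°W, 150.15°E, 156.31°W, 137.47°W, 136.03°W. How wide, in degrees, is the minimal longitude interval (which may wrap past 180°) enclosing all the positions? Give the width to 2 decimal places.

Sort the longitudes: -176.61°, -156.31°, -137.47°, -136.03°, +150.15°.
Eastward gaps between consecutive values (wrapping around): 20.30°, 18.84°, 1.44°, 286.18°, 33.24°.
Largest gap = 286.18° ⇒ minimal covering band is its complement: 360° − 286.18° = 73.82°.
Band runs from +150.15° eastward to -136.03°, crossing the antimeridian.

73.82°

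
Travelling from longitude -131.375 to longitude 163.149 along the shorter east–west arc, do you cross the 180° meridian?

Yes

Naïve |163.149 − -131.375| = 294.524° > 180°, so the shorter arc goes the other way round — across 180°.
Signed shortest Δλ = ((163.149 − -131.375 + 180) mod 360) − 180 = -65.476°.
Going west by 65.476° from -131.375° passes through 180° before reaching +163.149°.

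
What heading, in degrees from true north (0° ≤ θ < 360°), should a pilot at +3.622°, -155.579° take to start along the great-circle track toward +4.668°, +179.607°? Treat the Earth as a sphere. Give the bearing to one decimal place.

Δλ = 179.607 − -155.579 = 335.186°; wrapped into (−180°, 180°]: -24.814°.
θ = atan2( sin Δλ · cos φ₂ , cos φ₁ · sin φ₂ − sin φ₁ · cos φ₂ · cos Δλ )
  = atan2(-0.41828, 0.02407) = -86.707° → normalised to [0°, 360°): 273.293°.

273.3°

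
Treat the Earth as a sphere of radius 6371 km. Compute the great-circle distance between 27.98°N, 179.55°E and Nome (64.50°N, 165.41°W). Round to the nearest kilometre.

4198 km

Δλ = -165.41 − 179.55 = -344.96°; wrapped into (−180°, 180°]: 15.04°.
Δφ = 64.50 − 27.98 = 36.52°.
a = sin²(Δφ/2) + cos φ₁ · cos φ₂ · sin²(Δλ/2) = 0.104687.
c = 2·atan2(√a, √(1−a)) = 0.65897 rad → d = 6371·c ≈ 4198.27 km.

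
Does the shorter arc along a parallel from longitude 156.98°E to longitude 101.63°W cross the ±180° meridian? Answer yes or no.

Naïve |-101.63 − 156.98| = 258.61° > 180°, so the shorter arc goes the other way round — across 180°.
Signed shortest Δλ = ((-101.63 − 156.98 + 180) mod 360) − 180 = 101.39°.
Going east by 101.39° from +156.98° passes through 180° before reaching -101.63°.

Yes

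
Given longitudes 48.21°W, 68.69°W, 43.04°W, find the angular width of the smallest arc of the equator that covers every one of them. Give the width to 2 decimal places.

Sort the longitudes: -68.69°, -48.21°, -43.04°.
Eastward gaps between consecutive values (wrapping around): 20.48°, 5.17°, 334.35°.
Largest gap = 334.35° ⇒ minimal covering band is its complement: 360° − 334.35° = 25.65°.
Band runs from -68.69° eastward to -43.04°.

25.65°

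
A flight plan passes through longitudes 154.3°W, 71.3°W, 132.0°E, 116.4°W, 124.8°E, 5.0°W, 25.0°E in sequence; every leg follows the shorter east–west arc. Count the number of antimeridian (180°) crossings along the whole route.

3

Leg 1: -154.3° → -71.3°, shortest Δλ = 83.0° (east) — does not cross 180°.
Leg 2: -71.3° → +132.0°, shortest Δλ = -156.7° (west) — crosses 180°.
Leg 3: +132.0° → -116.4°, shortest Δλ = 111.6° (east) — crosses 180°.
Leg 4: -116.4° → +124.8°, shortest Δλ = -118.8° (west) — crosses 180°.
Leg 5: +124.8° → -5.0°, shortest Δλ = -129.8° (west) — does not cross 180°.
Leg 6: -5.0° → +25.0°, shortest Δλ = 30.0° (east) — does not cross 180°.
Total crossings: 3.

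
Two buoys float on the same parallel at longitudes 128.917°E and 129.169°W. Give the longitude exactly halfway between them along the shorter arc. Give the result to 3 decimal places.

Signed shortest Δλ from +128.917° to -129.169° is +101.914°.
Midpoint longitude = +128.917° + (+101.914°)/2 = +128.917° + 50.957° = +179.874°.
(The naïve average (+128.917 + -129.169)/2 = -0.126° is on the wrong side of the globe.)

179.874°E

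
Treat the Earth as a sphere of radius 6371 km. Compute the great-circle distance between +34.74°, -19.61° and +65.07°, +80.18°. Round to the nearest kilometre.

Δλ = 80.18 − -19.61 = 99.79°.
Δφ = 65.07 − 34.74 = 30.33°.
a = sin²(Δφ/2) + cos φ₁ · cos φ₂ · sin²(Δλ/2) = 0.271070.
c = 2·atan2(√a, √(1−a)) = 1.09521 rad → d = 6371·c ≈ 6977.58 km.

6978 km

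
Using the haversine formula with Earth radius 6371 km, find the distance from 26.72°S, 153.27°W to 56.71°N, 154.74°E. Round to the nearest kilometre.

Δλ = 154.74 − -153.27 = 308.01°; wrapped into (−180°, 180°]: -51.99°.
Δφ = 56.71 − -26.72 = 83.43°.
a = sin²(Δφ/2) + cos φ₁ · cos φ₂ · sin²(Δλ/2) = 0.536972.
c = 2·atan2(√a, √(1−a)) = 1.64481 rad → d = 6371·c ≈ 10479.07 km.

10479 km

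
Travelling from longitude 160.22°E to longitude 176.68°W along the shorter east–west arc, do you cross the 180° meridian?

Naïve |-176.68 − 160.22| = 336.9° > 180°, so the shorter arc goes the other way round — across 180°.
Signed shortest Δλ = ((-176.68 − 160.22 + 180) mod 360) − 180 = 23.1°.
Going east by 23.1° from +160.22° passes through 180° before reaching -176.68°.

Yes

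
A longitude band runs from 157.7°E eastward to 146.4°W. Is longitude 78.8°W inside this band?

Band width going east from +157.7° to -146.4°: ((-146.4 − 157.7) mod 360) = 55.9°.
Offset of -78.8° east of the west edge: ((-78.8 − 157.7) mod 360) = 123.5°.
123.5° > 55.9° ⇒ outside.

No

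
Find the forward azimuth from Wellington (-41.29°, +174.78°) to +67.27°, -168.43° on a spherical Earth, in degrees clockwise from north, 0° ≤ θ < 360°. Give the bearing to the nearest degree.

Δλ = -168.43 − 174.78 = -343.21°; wrapped into (−180°, 180°]: 16.79°.
θ = atan2( sin Δλ · cos φ₂ , cos φ₁ · sin φ₂ − sin φ₁ · cos φ₂ · cos Δλ )
  = atan2(0.11161, 0.93712) = 6.792° → normalised to [0°, 360°): 6.792°.

7°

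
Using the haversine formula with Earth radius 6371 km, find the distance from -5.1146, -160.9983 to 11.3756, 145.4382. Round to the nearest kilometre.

Δλ = 145.4382 − -160.9983 = 306.4365°; wrapped into (−180°, 180°]: -53.5635°.
Δφ = 11.3756 − -5.1146 = 16.4902°.
a = sin²(Δφ/2) + cos φ₁ · cos φ₂ · sin²(Δλ/2) = 0.218819.
c = 2·atan2(√a, √(1−a)) = 0.97356 rad → d = 6371·c ≈ 6202.53 km.

6203 km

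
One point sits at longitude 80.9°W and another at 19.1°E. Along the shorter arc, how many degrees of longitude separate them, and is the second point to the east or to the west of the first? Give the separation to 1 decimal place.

Raw difference: 19.1 − -80.9 = 100.0°.
Normalise into (−180°, 180°]: 100.0° stays 100.0°.
Positive ⇒ the second point lies to the east; separation 100.0°.

100.0° east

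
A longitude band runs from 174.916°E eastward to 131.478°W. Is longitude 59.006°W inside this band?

No

Band width going east from +174.916° to -131.478°: ((-131.478 − 174.916) mod 360) = 53.606°.
Offset of -59.006° east of the west edge: ((-59.006 − 174.916) mod 360) = 126.078°.
126.078° > 53.606° ⇒ outside.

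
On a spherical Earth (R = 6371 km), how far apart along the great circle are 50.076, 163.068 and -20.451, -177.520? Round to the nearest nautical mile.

Δλ = -177.520 − 163.068 = -340.588°; wrapped into (−180°, 180°]: 19.412°.
Δφ = -20.451 − 50.076 = -70.527°.
a = sin²(Δφ/2) + cos φ₁ · cos φ₂ · sin²(Δλ/2) = 0.350410.
c = 2·atan2(√a, √(1−a)) = 1.26696 rad → d = 6371·c ≈ 8071.83 km ≈ 4358.44 nmi.

4358 nmi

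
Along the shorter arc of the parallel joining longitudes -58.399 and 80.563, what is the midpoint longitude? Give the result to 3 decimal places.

Signed shortest Δλ from -58.399° to +80.563° is +138.962°.
Midpoint longitude = -58.399° + (+138.962°)/2 = -58.399° + 69.481° = +11.082°.

+11.082°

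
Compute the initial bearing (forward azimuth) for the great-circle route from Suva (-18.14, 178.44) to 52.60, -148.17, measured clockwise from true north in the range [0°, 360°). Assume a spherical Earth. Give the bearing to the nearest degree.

Δλ = -148.17 − 178.44 = -326.61°; wrapped into (−180°, 180°]: 33.39°.
θ = atan2( sin Δλ · cos φ₂ , cos φ₁ · sin φ₂ − sin φ₁ · cos φ₂ · cos Δλ )
  = atan2(0.33426, 0.91282) = 20.112° → normalised to [0°, 360°): 20.112°.

20°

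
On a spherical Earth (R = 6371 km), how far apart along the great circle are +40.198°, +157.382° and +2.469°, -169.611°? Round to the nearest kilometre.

5349 km

Δλ = -169.611 − 157.382 = -326.993°; wrapped into (−180°, 180°]: 33.007°.
Δφ = 2.469 − 40.198 = -37.729°.
a = sin²(Δφ/2) + cos φ₁ · cos φ₂ · sin²(Δλ/2) = 0.166124.
c = 2·atan2(√a, √(1−a)) = 0.83961 rad → d = 6371·c ≈ 5349.17 km.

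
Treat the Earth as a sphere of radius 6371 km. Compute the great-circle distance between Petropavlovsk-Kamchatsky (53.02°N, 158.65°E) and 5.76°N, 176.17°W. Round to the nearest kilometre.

Δλ = -176.17 − 158.65 = -334.82°; wrapped into (−180°, 180°]: 25.18°.
Δφ = 5.76 − 53.02 = -47.26°.
a = sin²(Δφ/2) + cos φ₁ · cos φ₂ · sin²(Δλ/2) = 0.189100.
c = 2·atan2(√a, √(1−a)) = 0.89976 rad → d = 6371·c ≈ 5732.35 km.

5732 km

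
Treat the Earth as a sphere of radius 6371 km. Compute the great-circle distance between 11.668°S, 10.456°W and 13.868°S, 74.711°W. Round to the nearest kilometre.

Δλ = -74.711 − -10.456 = -64.255°.
Δφ = -13.868 − -11.668 = -2.200°.
a = sin²(Δφ/2) + cos φ₁ · cos φ₂ · sin²(Δλ/2) = 0.269267.
c = 2·atan2(√a, √(1−a)) = 1.09115 rad → d = 6371·c ≈ 6951.72 km.

6952 km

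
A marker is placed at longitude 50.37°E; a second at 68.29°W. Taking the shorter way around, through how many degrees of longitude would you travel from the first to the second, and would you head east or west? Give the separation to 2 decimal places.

118.66° west

Raw difference: -68.29 − 50.37 = -118.66°.
Normalise into (−180°, 180°]: -118.66° stays -118.66°.
Negative ⇒ the second point lies to the west; separation 118.66°.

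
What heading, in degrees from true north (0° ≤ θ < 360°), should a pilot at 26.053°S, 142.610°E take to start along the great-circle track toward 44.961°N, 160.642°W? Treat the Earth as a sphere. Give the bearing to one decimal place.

Δλ = -160.642 − 142.610 = -303.252°; wrapped into (−180°, 180°]: 56.748°.
θ = atan2( sin Δλ · cos φ₂ , cos φ₁ · sin φ₂ − sin φ₁ · cos φ₂ · cos Δλ )
  = atan2(0.59173, 0.80523) = 36.311° → normalised to [0°, 360°): 36.311°.

36.3°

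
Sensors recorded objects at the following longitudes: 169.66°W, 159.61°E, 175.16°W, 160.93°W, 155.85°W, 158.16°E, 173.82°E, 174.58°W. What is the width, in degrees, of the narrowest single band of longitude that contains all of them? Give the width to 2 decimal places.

45.99°

Sort the longitudes: -175.16°, -174.58°, -169.66°, -160.93°, -155.85°, +158.16°, +159.61°, +173.82°.
Eastward gaps between consecutive values (wrapping around): 0.58°, 4.92°, 8.73°, 5.08°, 314.01°, 1.45°, 14.21°, 11.02°.
Largest gap = 314.01° ⇒ minimal covering band is its complement: 360° − 314.01° = 45.99°.
Band runs from +158.16° eastward to -155.85°, crossing the antimeridian.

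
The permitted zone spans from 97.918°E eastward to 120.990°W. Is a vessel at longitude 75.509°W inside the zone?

Band width going east from +97.918° to -120.990°: ((-120.990 − 97.918) mod 360) = 141.092°.
Offset of -75.509° east of the west edge: ((-75.509 − 97.918) mod 360) = 186.573°.
186.573° > 141.092° ⇒ outside.

No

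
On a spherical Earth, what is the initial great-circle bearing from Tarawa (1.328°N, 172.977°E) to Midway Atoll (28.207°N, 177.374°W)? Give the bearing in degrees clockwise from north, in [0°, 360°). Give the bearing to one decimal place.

Δλ = -177.374 − 172.977 = -350.351°; wrapped into (−180°, 180°]: 9.649°.
θ = atan2( sin Δλ · cos φ₂ , cos φ₁ · sin φ₂ − sin φ₁ · cos φ₂ · cos Δλ )
  = atan2(0.14771, 0.45240) = 18.082° → normalised to [0°, 360°): 18.082°.

18.1°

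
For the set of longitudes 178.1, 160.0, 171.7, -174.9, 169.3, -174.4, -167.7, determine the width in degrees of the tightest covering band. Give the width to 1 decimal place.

Sort the longitudes: -174.9°, -174.4°, -167.7°, +160.0°, +169.3°, +171.7°, +178.1°.
Eastward gaps between consecutive values (wrapping around): 0.5°, 6.7°, 327.7°, 9.3°, 2.4°, 6.4°, 7.0°.
Largest gap = 327.7° ⇒ minimal covering band is its complement: 360° − 327.7° = 32.3°.
Band runs from +160.0° eastward to -167.7°, crossing the antimeridian.

32.3°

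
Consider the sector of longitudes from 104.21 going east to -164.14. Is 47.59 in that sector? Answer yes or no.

Band width going east from +104.21° to -164.14°: ((-164.14 − 104.21) mod 360) = 91.65°.
Offset of +47.59° east of the west edge: ((47.59 − 104.21) mod 360) = 303.38°.
303.38° > 91.65° ⇒ outside.

No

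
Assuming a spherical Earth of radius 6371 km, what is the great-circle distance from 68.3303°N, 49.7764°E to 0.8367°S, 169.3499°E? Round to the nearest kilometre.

11263 km

Δλ = 169.3499 − 49.7764 = 119.5735°.
Δφ = -0.8367 − 68.3303 = -69.1670°.
a = sin²(Δφ/2) + cos φ₁ · cos φ₂ · sin²(Δλ/2) = 0.597897.
c = 2·atan2(√a, √(1−a)) = 1.76786 rad → d = 6371·c ≈ 11263.05 km.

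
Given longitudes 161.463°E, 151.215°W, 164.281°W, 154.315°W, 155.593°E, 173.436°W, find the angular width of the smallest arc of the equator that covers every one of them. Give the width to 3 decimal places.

Sort the longitudes: -173.436°, -164.281°, -154.315°, -151.215°, +155.593°, +161.463°.
Eastward gaps between consecutive values (wrapping around): 9.155°, 9.966°, 3.100°, 306.808°, 5.870°, 25.101°.
Largest gap = 306.808° ⇒ minimal covering band is its complement: 360° − 306.808° = 53.192°.
Band runs from +155.593° eastward to -151.215°, crossing the antimeridian.

53.192°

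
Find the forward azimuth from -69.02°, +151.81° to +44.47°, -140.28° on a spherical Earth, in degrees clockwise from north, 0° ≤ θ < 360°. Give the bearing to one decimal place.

Δλ = -140.28 − 151.81 = -292.09°; wrapped into (−180°, 180°]: 67.91°.
θ = atan2( sin Δλ · cos φ₂ , cos φ₁ · sin φ₂ − sin φ₁ · cos φ₂ · cos Δλ )
  = atan2(0.66123, 0.50139) = 52.828° → normalised to [0°, 360°): 52.828°.

52.8°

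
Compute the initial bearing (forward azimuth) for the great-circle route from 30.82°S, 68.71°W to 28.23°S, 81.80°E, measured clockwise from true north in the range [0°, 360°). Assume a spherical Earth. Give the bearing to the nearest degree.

Δλ = 81.80 − -68.71 = 150.51°.
θ = atan2( sin Δλ · cos φ₂ , cos φ₁ · sin φ₂ − sin φ₁ · cos φ₂ · cos Δλ )
  = atan2(0.43372, -0.79913) = 151.510° → normalised to [0°, 360°): 151.510°.

152°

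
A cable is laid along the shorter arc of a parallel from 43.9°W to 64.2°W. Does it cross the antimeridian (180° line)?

Signed shortest Δλ = ((-64.2 − -43.9 + 180) mod 360) − 180 = -20.3°.
Going west by 20.3° from -43.9° reaches -64.2° without touching 180°.

No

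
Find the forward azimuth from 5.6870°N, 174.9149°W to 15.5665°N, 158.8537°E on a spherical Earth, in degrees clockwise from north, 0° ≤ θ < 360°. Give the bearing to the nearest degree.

Δλ = 158.8537 − -174.9149 = 333.7686°; wrapped into (−180°, 180°]: -26.2314°.
θ = atan2( sin Δλ · cos φ₂ , cos φ₁ · sin φ₂ − sin φ₁ · cos φ₂ · cos Δλ )
  = atan2(-0.42578, 0.18141) = -66.923° → normalised to [0°, 360°): 293.077°.

293°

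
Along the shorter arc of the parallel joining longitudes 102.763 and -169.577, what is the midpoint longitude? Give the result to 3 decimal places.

+146.593°

Signed shortest Δλ from +102.763° to -169.577° is +87.660°.
Midpoint longitude = +102.763° + (+87.660°)/2 = +102.763° + 43.830° = +146.593°.
(The naïve average (+102.763 + -169.577)/2 = -33.407° is on the wrong side of the globe.)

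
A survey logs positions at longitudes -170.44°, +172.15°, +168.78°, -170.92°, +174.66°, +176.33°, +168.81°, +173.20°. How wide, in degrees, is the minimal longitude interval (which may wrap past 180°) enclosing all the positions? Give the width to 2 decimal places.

20.78°

Sort the longitudes: -170.92°, -170.44°, +168.78°, +168.81°, +172.15°, +173.20°, +174.66°, +176.33°.
Eastward gaps between consecutive values (wrapping around): 0.48°, 339.22°, 0.03°, 3.34°, 1.05°, 1.46°, 1.67°, 12.75°.
Largest gap = 339.22° ⇒ minimal covering band is its complement: 360° − 339.22° = 20.78°.
Band runs from +168.78° eastward to -170.44°, crossing the antimeridian.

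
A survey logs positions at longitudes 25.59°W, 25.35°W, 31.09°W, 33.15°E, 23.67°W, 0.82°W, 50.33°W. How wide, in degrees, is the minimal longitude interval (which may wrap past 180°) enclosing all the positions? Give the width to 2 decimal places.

83.48°

Sort the longitudes: -50.33°, -31.09°, -25.59°, -25.35°, -23.67°, -0.82°, +33.15°.
Eastward gaps between consecutive values (wrapping around): 19.24°, 5.50°, 0.24°, 1.68°, 22.85°, 33.97°, 276.52°.
Largest gap = 276.52° ⇒ minimal covering band is its complement: 360° − 276.52° = 83.48°.
Band runs from -50.33° eastward to +33.15°.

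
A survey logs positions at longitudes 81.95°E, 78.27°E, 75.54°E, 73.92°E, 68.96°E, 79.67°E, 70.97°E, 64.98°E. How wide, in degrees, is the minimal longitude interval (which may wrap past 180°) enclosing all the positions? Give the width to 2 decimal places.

Sort the longitudes: +64.98°, +68.96°, +70.97°, +73.92°, +75.54°, +78.27°, +79.67°, +81.95°.
Eastward gaps between consecutive values (wrapping around): 3.98°, 2.01°, 2.95°, 1.62°, 2.73°, 1.40°, 2.28°, 343.03°.
Largest gap = 343.03° ⇒ minimal covering band is its complement: 360° − 343.03° = 16.97°.
Band runs from +64.98° eastward to +81.95°.

16.97°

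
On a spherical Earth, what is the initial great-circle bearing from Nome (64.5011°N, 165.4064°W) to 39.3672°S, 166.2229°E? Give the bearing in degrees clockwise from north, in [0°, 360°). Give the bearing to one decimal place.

202.5°

Δλ = 166.2229 − -165.4064 = 331.6293°; wrapped into (−180°, 180°]: -28.3707°.
θ = atan2( sin Δλ · cos φ₂ , cos φ₁ · sin φ₂ − sin φ₁ · cos φ₂ · cos Δλ )
  = atan2(-0.36736, -0.88704) = -157.504° → normalised to [0°, 360°): 202.496°.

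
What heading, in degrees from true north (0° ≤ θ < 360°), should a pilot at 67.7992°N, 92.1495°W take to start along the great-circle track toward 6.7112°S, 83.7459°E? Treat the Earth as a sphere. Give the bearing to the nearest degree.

5°

Δλ = 83.7459 − -92.1495 = 175.8954°.
θ = atan2( sin Δλ · cos φ₂ , cos φ₁ · sin φ₂ − sin φ₁ · cos φ₂ · cos Δλ )
  = atan2(0.07109, 0.87300) = 4.655° → normalised to [0°, 360°): 4.655°.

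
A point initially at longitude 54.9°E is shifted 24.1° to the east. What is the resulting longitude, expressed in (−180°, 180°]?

79.0°E

Start at +54.9°; shift +24.1° → +79.0°.
+79.0° already lies in (−180°, 180°].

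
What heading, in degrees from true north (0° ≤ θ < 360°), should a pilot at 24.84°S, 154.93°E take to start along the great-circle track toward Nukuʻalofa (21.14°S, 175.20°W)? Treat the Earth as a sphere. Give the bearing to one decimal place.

Δλ = -175.20 − 154.93 = -330.13°; wrapped into (−180°, 180°]: 29.87°.
θ = atan2( sin Δλ · cos φ₂ , cos φ₁ · sin φ₂ − sin φ₁ · cos φ₂ · cos Δλ )
  = atan2(0.46452, 0.01248) = 88.461° → normalised to [0°, 360°): 88.461°.

88.5°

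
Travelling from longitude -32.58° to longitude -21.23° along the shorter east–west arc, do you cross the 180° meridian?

No

Signed shortest Δλ = ((-21.23 − -32.58 + 180) mod 360) − 180 = 11.35°.
Going east by 11.35° from -32.58° reaches -21.23° without touching 180°.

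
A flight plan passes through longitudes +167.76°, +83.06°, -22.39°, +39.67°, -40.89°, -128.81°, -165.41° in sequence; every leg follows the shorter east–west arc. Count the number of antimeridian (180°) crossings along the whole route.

Leg 1: +167.76° → +83.06°, shortest Δλ = -84.7° (west) — does not cross 180°.
Leg 2: +83.06° → -22.39°, shortest Δλ = -105.45° (west) — does not cross 180°.
Leg 3: -22.39° → +39.67°, shortest Δλ = 62.06° (east) — does not cross 180°.
Leg 4: +39.67° → -40.89°, shortest Δλ = -80.56° (west) — does not cross 180°.
Leg 5: -40.89° → -128.81°, shortest Δλ = -87.92° (west) — does not cross 180°.
Leg 6: -128.81° → -165.41°, shortest Δλ = -36.6° (west) — does not cross 180°.
Total crossings: 0.

0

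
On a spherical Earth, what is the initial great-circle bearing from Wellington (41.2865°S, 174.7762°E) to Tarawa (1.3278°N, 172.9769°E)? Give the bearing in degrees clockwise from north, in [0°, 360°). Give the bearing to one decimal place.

357.3°

Δλ = 172.9769 − 174.7762 = -1.7993°.
θ = atan2( sin Δλ · cos φ₂ , cos φ₁ · sin φ₂ − sin φ₁ · cos φ₂ · cos Δλ )
  = atan2(-0.03139, 0.67673) = -2.656° → normalised to [0°, 360°): 357.344°.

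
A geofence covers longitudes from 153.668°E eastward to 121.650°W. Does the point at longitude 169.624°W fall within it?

Yes

Band width going east from +153.668° to -121.650°: ((-121.650 − 153.668) mod 360) = 84.682°.
Offset of -169.624° east of the west edge: ((-169.624 − 153.668) mod 360) = 36.708°.
36.708° ≤ 84.682° ⇒ inside.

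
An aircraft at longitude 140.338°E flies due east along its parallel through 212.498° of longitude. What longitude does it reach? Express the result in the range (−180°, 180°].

Start at +140.338°; shift +212.498° → +352.836°.
+352.836° lies outside (−180°, 180°]; subtract 360° → -7.164°.

7.164°W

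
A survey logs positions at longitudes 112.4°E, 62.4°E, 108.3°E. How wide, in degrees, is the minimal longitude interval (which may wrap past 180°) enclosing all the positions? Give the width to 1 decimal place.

Sort the longitudes: +62.4°, +108.3°, +112.4°.
Eastward gaps between consecutive values (wrapping around): 45.9°, 4.1°, 310.0°.
Largest gap = 310.0° ⇒ minimal covering band is its complement: 360° − 310.0° = 50.0°.
Band runs from +62.4° eastward to +112.4°.

50.0°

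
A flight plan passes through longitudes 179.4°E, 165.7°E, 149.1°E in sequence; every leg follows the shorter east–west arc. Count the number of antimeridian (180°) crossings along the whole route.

0

Leg 1: +179.4° → +165.7°, shortest Δλ = -13.7° (west) — does not cross 180°.
Leg 2: +165.7° → +149.1°, shortest Δλ = -16.6° (west) — does not cross 180°.
Total crossings: 0.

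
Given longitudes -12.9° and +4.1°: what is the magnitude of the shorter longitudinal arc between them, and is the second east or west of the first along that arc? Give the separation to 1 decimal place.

Raw difference: 4.1 − -12.9 = 17.0°.
Normalise into (−180°, 180°]: 17.0° stays 17.0°.
Positive ⇒ the second point lies to the east; separation 17.0°.

17.0° east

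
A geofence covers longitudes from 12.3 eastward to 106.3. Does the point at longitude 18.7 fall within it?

Yes

Band width going east from +12.3° to +106.3°: ((106.3 − 12.3) mod 360) = 94.0°.
Offset of +18.7° east of the west edge: ((18.7 − 12.3) mod 360) = 6.4°.
6.4° ≤ 94.0° ⇒ inside.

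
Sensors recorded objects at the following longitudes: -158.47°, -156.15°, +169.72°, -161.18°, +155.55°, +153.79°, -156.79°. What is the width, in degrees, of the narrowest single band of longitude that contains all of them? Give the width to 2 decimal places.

50.06°

Sort the longitudes: -161.18°, -158.47°, -156.79°, -156.15°, +153.79°, +155.55°, +169.72°.
Eastward gaps between consecutive values (wrapping around): 2.71°, 1.68°, 0.64°, 309.94°, 1.76°, 14.17°, 29.10°.
Largest gap = 309.94° ⇒ minimal covering band is its complement: 360° − 309.94° = 50.06°.
Band runs from +153.79° eastward to -156.15°, crossing the antimeridian.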